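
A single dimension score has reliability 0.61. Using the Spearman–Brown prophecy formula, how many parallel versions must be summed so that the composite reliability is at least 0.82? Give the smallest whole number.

k ≥ ρ*(1−ρ₁)/(ρ₁(1−ρ*)) = 0.82·0.39 / (0.61·0.18) = 2.913.
Smallest integer k = 3.

3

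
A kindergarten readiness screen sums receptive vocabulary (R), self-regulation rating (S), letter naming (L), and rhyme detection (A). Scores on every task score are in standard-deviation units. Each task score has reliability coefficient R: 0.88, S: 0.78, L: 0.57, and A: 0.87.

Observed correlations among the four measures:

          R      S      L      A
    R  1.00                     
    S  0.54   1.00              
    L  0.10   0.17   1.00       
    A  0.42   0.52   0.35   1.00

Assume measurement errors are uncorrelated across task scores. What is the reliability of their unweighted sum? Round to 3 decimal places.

Var(R+S+L+A) = 4 + 2·[0.54 + 0.10 + 0.42 + 0.17 + 0.52 + 0.35] = 4 + 4.2 = 8.2.
With uncorrelated errors the cross-covariances are all true-score covariance, so they carry over unchanged; only the diagonal terms shrink to ρᵢσᵢ².
True-score variance = [0.88 + 0.78 + 0.57 + 0.87] + 4.2 = 3.1 + 4.2 = 7.3.
Reliability = 7.3 / 8.2 = 0.890.

0.890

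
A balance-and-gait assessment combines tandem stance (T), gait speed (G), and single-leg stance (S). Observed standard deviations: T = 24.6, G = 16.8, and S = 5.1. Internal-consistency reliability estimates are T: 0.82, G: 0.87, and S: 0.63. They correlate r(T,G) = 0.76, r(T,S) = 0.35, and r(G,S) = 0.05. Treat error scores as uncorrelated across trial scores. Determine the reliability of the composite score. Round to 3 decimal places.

0.905

Var(T+G+S) = 24.6² + 16.8² + 5.1² + 2·[24.6·16.8·0.76 + 24.6·5.1·0.35 + 16.8·5.1·0.05] = 913.41 + 724.576 = 1637.99.
With uncorrelated errors the cross-covariances are all true-score covariance, so they carry over unchanged; only the diagonal terms shrink to ρᵢσᵢ².
True-score variance = [24.6²·0.82 + 16.8²·0.87 + 5.1²·0.63] + 724.576 = 758.166 + 724.576 = 1482.74.
Reliability = 1482.74 / 1637.99 = 0.905.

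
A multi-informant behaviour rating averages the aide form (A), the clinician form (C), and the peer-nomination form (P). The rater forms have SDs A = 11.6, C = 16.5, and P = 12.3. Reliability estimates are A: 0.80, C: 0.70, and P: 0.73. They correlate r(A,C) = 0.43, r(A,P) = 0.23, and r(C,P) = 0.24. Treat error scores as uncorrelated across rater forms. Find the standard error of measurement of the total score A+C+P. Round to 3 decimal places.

Var(total) = 558.1 + 327.653 = 885.753.
True-score variance = 408.665 + 327.653 = 736.318, so reliability = 0.8313.
Error variance = 885.753 − 736.318 = 149.435; SEM = √149.435 = 12.224.

12.224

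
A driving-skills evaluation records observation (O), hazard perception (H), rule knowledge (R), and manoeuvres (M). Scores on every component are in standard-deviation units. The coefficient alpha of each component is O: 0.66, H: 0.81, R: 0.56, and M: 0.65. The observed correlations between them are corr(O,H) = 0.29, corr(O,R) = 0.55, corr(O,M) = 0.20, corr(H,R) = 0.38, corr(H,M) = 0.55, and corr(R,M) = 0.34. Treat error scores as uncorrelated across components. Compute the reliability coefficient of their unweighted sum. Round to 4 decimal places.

0.8469

Var(O+H+R+M) = 4 + 2·[0.29 + 0.55 + 0.20 + 0.38 + 0.55 + 0.34] = 4 + 4.62 = 8.62.
Because errors are independent across components, Cov(Tᵢ,Tⱼ) = Cov(Xᵢ,Xⱼ); the off-diagonal part of the true-score variance is the same as above.
True-score variance = [0.66 + 0.81 + 0.56 + 0.65] + 4.62 = 2.68 + 4.62 = 7.3.
Reliability = 7.3 / 8.62 = 0.8469.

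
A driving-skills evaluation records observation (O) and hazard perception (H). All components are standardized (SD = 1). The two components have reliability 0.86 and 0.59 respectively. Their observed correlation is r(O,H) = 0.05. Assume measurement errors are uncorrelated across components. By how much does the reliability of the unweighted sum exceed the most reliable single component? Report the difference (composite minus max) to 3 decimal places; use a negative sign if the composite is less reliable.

Var(sum) = 2 + 0.1 = 2.1; true-score variance = 1.45 + 0.1 = 1.55; composite reliability = 0.7381.
Max component reliability = 0.8600.
Difference = 0.7381 − 0.8600 = -0.122.

-0.122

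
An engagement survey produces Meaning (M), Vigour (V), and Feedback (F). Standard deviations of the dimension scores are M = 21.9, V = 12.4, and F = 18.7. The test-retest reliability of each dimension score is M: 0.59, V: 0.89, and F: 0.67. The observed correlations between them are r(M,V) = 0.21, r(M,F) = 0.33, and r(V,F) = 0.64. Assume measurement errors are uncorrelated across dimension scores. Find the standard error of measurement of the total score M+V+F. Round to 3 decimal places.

18.137

Var(total) = 983.06 + 681.151 = 1664.21.
True-score variance = 654.109 + 681.151 = 1335.26, so reliability = 0.8023.
Error variance = 1664.21 − 1335.26 = 328.951; SEM = √328.951 = 18.137.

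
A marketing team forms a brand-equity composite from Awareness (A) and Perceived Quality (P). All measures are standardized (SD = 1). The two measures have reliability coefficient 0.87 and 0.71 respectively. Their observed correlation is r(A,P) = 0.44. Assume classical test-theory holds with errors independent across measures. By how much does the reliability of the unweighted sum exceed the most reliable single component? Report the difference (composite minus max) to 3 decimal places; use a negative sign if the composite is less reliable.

Var(sum) = 2 + 0.88 = 2.88; true-score variance = 1.58 + 0.88 = 2.46; composite reliability = 0.8542.
Max component reliability = 0.8700.
Difference = 0.8542 − 0.8700 = -0.016.

-0.016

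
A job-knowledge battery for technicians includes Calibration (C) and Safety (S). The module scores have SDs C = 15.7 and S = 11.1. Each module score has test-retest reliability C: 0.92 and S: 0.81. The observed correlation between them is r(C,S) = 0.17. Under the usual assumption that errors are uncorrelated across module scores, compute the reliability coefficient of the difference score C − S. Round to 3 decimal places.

0.861

Var(C−S) = 15.7² + 11.1² − 2·15.7·11.1·0.17 = 369.7 − 59.2518 = 310.448.
With uncorrelated errors the cross-covariances are all true-score covariance, so they carry over unchanged; only the diagonal terms shrink to ρᵢσᵢ².
True-score variance = [15.7²·0.92 + 11.1²·0.81] − 59.2518 = 326.571 − 59.2518 = 267.319.
Reliability = 267.319 / 310.448 = 0.861.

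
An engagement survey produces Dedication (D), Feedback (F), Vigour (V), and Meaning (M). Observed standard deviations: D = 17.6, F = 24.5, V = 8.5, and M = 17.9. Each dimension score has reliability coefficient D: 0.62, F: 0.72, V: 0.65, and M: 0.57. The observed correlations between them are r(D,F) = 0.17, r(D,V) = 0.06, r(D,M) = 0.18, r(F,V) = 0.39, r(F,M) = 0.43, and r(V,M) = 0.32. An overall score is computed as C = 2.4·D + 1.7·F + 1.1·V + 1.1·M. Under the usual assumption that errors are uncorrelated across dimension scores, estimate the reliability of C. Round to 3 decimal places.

Var(C) = 2.4²·17.6² + 1.7²·24.5² + 1.1²·8.5² + 1.1²·17.9² + 2·[4.08·17.6·24.5·0.17 + 2.64·17.6·8.5·0.06 + 2.64·17.6·17.9·0.18 + 1.87·24.5·8.5·0.39 + 1.87·24.5·17.9·0.43 + 1.21·8.5·17.9·0.32] = 3994.06 + 2071.82 = 6065.88.
Under uncorrelated errors the observed covariances equal the true-score covariances, so only the own-variance terms attenuate.
True-score variance = [2.4²·17.6²·0.62 + 1.7²·24.5²·0.72 + 1.1²·8.5²·0.65 + 1.1²·17.9²·0.57] + 2071.82 = 2633.03 + 2071.82 = 4704.85.
Reliability = 4704.85 / 6065.88 = 0.776.

0.776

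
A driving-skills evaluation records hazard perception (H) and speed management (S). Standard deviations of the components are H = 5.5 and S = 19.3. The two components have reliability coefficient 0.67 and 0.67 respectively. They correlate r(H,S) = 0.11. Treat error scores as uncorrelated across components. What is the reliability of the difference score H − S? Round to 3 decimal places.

Var(H−S) = 5.5² + 19.3² − 2·5.5·19.3·0.11 = 402.74 − 23.353 = 379.387.
Under uncorrelated errors the observed covariances equal the true-score covariances, so only the own-variance terms attenuate.
True-score variance = [5.5²·0.67 + 19.3²·0.67] − 23.353 = 269.836 − 23.353 = 246.483.
Reliability = 246.483 / 379.387 = 0.650.

0.650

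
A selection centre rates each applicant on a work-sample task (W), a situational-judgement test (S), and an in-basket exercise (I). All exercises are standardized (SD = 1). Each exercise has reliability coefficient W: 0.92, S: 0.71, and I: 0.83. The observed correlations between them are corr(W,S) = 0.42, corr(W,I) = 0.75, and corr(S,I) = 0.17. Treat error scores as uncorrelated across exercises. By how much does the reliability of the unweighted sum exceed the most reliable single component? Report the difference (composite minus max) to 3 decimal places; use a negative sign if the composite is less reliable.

Var(sum) = 3 + 2.68 = 5.68; true-score variance = 2.46 + 2.68 = 5.14; composite reliability = 0.9049.
Max component reliability = 0.9200.
Difference = 0.9049 − 0.9200 = -0.015.

-0.015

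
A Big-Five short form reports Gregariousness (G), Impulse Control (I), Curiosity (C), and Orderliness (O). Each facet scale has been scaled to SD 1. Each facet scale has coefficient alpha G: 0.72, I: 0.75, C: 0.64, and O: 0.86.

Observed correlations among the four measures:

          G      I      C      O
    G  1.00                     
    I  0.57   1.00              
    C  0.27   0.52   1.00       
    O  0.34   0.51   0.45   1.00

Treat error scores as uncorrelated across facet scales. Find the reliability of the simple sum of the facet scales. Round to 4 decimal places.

Var(G+I+C+O) = 4 + 2·[0.57 + 0.27 + 0.34 + 0.52 + 0.51 + 0.45] = 4 + 5.32 = 9.32.
Because errors are independent across components, Cov(Tᵢ,Tⱼ) = Cov(Xᵢ,Xⱼ); the off-diagonal part of the true-score variance is the same as above.
True-score variance = [0.72 + 0.75 + 0.64 + 0.86] + 5.32 = 2.97 + 5.32 = 8.29.
Reliability = 8.29 / 9.32 = 0.8895.

0.8895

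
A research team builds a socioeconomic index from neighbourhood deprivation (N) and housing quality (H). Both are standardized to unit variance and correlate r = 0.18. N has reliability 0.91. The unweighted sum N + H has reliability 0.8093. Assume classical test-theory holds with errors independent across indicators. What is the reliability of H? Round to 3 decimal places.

Var(N+H) = 2 + 2·0.18 = 2.360.
True-score variance = ρ_N + ρ_H + 2·0.18, so 0.8093 = (0.91 + ρ_H + 0.36) / 2.360.
ρ_H = 0.8093·2.360 − 0.91 − 0.36 = 0.640.

0.640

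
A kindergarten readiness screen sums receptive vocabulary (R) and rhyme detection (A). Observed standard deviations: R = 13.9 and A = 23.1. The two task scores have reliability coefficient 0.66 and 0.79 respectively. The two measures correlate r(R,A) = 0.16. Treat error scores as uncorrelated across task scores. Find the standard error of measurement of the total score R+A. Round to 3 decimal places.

13.332

Var(total) = 726.82 + 102.749 = 829.569.
True-score variance = 549.071 + 102.749 = 651.819, so reliability = 0.7857.
Error variance = 829.569 − 651.819 = 177.749; SEM = √177.749 = 13.332.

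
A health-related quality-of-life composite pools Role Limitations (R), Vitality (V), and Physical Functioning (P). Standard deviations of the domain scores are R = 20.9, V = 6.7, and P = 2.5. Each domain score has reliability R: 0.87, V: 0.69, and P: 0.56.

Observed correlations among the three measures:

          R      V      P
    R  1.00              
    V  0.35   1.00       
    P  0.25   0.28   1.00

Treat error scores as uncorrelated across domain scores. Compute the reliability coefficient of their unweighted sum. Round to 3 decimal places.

0.882

Var(R+V+P) = 20.9² + 6.7² + 2.5² + 2·[20.9·6.7·0.35 + 20.9·2.5·0.25 + 6.7·2.5·0.28] = 487.95 + 133.526 = 621.476.
With uncorrelated errors the cross-covariances are all true-score covariance, so they carry over unchanged; only the diagonal terms shrink to ρᵢσᵢ².
True-score variance = [20.9²·0.87 + 6.7²·0.69 + 2.5²·0.56] + 133.526 = 414.499 + 133.526 = 548.025.
Reliability = 548.025 / 621.476 = 0.882.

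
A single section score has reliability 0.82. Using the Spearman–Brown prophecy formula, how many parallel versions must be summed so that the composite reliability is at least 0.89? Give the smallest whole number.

2

k ≥ ρ*(1−ρ₁)/(ρ₁(1−ρ*)) = 0.89·0.18 / (0.82·0.11) = 1.776.
Smallest integer k = 2.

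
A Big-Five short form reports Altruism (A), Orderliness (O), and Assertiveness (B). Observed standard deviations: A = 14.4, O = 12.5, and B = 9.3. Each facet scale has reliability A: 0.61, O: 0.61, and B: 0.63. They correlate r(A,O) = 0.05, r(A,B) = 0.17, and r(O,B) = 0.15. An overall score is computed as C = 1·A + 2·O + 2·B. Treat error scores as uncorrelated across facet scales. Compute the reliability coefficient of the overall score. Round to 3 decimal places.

0.687

Var(C) = 14.4² + 2²·12.5² + 2²·9.3² + 2·[2·14.4·12.5·0.05 + 2·14.4·9.3·0.17 + 4·12.5·9.3·0.15] = 1178.32 + 266.566 = 1444.89.
With uncorrelated errors the cross-covariances are all true-score covariance, so they carry over unchanged; only the diagonal terms shrink to ρᵢσᵢ².
True-score variance = [14.4²·0.61 + 2²·12.5²·0.61 + 2²·9.3²·0.63] + 266.566 = 725.694 + 266.566 = 992.26.
Reliability = 992.26 / 1444.89 = 0.687.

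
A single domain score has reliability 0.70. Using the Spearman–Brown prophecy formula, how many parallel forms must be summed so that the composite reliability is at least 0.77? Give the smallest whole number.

2

k ≥ ρ*(1−ρ₁)/(ρ₁(1−ρ*)) = 0.77·0.30 / (0.70·0.23) = 1.435.
Smallest integer k = 2.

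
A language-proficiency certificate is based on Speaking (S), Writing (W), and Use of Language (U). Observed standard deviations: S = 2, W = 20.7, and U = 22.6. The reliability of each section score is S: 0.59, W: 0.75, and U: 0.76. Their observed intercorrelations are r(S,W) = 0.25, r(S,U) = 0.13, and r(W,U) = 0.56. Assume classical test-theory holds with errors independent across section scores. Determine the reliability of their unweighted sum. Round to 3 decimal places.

0.846

Var(S+W+U) = 2² + 20.7² + 22.6² + 2·[2·20.7·0.25 + 2·22.6·0.13 + 20.7·22.6·0.56] = 943.25 + 556.41 = 1499.66.
Because errors are independent across components, Cov(Tᵢ,Tⱼ) = Cov(Xᵢ,Xⱼ); the off-diagonal part of the true-score variance is the same as above.
True-score variance = [2²·0.59 + 20.7²·0.75 + 22.6²·0.76] + 556.41 = 711.905 + 556.41 = 1268.32.
Reliability = 1268.32 / 1499.66 = 0.846.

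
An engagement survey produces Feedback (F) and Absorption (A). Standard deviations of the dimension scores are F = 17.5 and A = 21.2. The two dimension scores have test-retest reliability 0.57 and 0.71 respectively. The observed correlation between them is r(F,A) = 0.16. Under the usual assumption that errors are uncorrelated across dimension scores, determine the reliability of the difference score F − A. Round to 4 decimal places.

Var(F−A) = 17.5² + 21.2² − 2·17.5·21.2·0.16 = 755.69 − 118.72 = 636.97.
Under uncorrelated errors the observed covariances equal the true-score covariances, so only the own-variance terms attenuate.
True-score variance = [17.5²·0.57 + 21.2²·0.71] − 118.72 = 493.665 − 118.72 = 374.945.
Reliability = 374.945 / 636.97 = 0.5886.

0.5886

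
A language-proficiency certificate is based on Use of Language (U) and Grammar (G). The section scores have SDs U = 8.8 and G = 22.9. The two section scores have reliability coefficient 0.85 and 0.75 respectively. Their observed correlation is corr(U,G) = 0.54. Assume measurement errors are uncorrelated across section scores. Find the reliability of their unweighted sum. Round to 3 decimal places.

0.826

Var(U+G) = 8.8² + 22.9² + 2·[8.8·22.9·0.54] = 601.85 + 217.642 = 819.492.
With uncorrelated errors the cross-covariances are all true-score covariance, so they carry over unchanged; only the diagonal terms shrink to ρᵢσᵢ².
True-score variance = [8.8²·0.85 + 22.9²·0.75] + 217.642 = 459.132 + 217.642 = 676.773.
Reliability = 676.773 / 819.492 = 0.826.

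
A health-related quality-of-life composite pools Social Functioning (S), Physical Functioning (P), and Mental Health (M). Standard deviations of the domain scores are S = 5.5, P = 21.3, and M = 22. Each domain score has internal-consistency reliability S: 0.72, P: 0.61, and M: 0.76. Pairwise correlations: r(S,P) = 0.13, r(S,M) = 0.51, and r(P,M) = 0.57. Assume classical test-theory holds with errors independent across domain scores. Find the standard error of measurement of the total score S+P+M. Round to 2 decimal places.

17.37

Var(total) = 967.94 + 688.083 = 1656.02.
True-score variance = 666.371 + 688.083 = 1354.45, so reliability = 0.8179.
Error variance = 1656.02 − 1354.45 = 301.569; SEM = √301.569 = 17.37.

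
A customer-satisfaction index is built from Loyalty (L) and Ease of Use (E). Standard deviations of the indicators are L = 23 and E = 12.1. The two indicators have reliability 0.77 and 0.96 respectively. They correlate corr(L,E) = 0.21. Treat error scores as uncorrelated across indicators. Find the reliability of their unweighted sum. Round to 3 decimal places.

Var(L+E) = 23² + 12.1² + 2·[23·12.1·0.21] = 675.41 + 116.886 = 792.296.
With uncorrelated errors the cross-covariances are all true-score covariance, so they carry over unchanged; only the diagonal terms shrink to ρᵢσᵢ².
True-score variance = [23²·0.77 + 12.1²·0.96] + 116.886 = 547.884 + 116.886 = 664.77.
Reliability = 664.77 / 792.296 = 0.839.

0.839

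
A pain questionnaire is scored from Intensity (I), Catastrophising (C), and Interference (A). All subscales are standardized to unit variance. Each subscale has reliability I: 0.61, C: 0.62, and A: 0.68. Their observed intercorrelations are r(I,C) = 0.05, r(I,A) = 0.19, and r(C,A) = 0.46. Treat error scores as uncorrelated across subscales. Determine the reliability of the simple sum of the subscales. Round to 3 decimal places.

0.752

Var(I+C+A) = 3 + 2·[0.05 + 0.19 + 0.46] = 3 + 1.4 = 4.4.
Because errors are independent across components, Cov(Tᵢ,Tⱼ) = Cov(Xᵢ,Xⱼ); the off-diagonal part of the true-score variance is the same as above.
True-score variance = [0.61 + 0.62 + 0.68] + 1.4 = 1.91 + 1.4 = 3.31.
Reliability = 3.31 / 4.4 = 0.752.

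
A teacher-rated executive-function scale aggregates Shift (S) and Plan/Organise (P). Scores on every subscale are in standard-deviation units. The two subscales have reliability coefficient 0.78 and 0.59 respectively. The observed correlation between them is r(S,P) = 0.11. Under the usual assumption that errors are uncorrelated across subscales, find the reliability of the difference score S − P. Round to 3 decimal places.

0.646

Var(S−P) = 1 + 1 − 2·0.11 = 2 − 0.22 = 1.78.
Under uncorrelated errors the observed covariances equal the true-score covariances, so only the own-variance terms attenuate.
True-score variance = [0.78 + 0.59] − 0.22 = 1.37 − 0.22 = 1.15.
Reliability = 1.15 / 1.78 = 0.646.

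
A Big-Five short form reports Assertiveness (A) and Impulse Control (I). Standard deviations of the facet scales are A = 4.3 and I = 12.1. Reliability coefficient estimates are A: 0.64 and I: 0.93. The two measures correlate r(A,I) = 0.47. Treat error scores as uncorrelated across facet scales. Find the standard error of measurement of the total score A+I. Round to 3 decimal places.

Var(total) = 164.9 + 48.9082 = 213.808.
True-score variance = 147.995 + 48.9082 = 196.903, so reliability = 0.9209.
Error variance = 213.808 − 196.903 = 16.9051; SEM = √16.9051 = 4.112.

4.112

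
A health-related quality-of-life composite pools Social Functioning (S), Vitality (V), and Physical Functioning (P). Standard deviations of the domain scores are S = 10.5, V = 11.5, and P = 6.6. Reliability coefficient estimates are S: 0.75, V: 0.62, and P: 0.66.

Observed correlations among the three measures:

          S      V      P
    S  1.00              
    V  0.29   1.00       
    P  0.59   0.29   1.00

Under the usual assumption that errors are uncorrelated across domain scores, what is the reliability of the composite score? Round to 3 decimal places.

0.808

Var(S+V+P) = 10.5² + 11.5² + 6.6² + 2·[10.5·11.5·0.29 + 10.5·6.6·0.59 + 11.5·6.6·0.29] = 286.06 + 195.831 = 481.891.
Because errors are independent across components, Cov(Tᵢ,Tⱼ) = Cov(Xᵢ,Xⱼ); the off-diagonal part of the true-score variance is the same as above.
True-score variance = [10.5²·0.75 + 11.5²·0.62 + 6.6²·0.66] + 195.831 = 193.432 + 195.831 = 389.263.
Reliability = 389.263 / 481.891 = 0.808.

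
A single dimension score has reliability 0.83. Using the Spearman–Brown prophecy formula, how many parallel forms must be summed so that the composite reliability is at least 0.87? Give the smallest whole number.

k ≥ ρ*(1−ρ₁)/(ρ₁(1−ρ*)) = 0.87·0.17 / (0.83·0.13) = 1.371.
Smallest integer k = 2.

2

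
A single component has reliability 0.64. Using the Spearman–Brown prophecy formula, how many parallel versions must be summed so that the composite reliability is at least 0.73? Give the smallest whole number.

2

k ≥ ρ*(1−ρ₁)/(ρ₁(1−ρ*)) = 0.73·0.36 / (0.64·0.27) = 1.521.
Smallest integer k = 2.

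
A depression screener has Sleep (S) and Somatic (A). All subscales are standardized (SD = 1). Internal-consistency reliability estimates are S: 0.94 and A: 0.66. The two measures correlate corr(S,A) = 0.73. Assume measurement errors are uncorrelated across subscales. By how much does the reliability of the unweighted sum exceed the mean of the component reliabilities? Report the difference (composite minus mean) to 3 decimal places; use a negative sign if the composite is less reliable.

0.084

Var(sum) = 2 + 1.46 = 3.46; true-score variance = 1.6 + 1.46 = 3.06; composite reliability = 0.8844.
Mean component reliability = 0.8000.
Difference = 0.8844 − 0.8000 = 0.084.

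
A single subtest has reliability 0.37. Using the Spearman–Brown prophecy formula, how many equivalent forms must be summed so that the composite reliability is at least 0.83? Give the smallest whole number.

k ≥ ρ*(1−ρ₁)/(ρ₁(1−ρ*)) = 0.83·0.63 / (0.37·0.17) = 8.313.
Smallest integer k = 9.

9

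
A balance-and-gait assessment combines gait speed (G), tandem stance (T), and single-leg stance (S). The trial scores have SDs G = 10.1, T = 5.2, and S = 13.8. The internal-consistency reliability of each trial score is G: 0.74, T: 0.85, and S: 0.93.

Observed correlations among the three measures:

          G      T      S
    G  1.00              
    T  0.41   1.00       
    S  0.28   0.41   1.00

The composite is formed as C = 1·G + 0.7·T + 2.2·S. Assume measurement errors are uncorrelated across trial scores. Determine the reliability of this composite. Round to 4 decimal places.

Var(C) = 10.1² + 0.7²·5.2² + 2.2²·13.8² + 2·[0.7·10.1·5.2·0.41 + 2.2·10.1·13.8·0.28 + 1.54·5.2·13.8·0.41] = 1036.99 + 292.481 = 1329.47.
With uncorrelated errors the cross-covariances are all true-score covariance, so they carry over unchanged; only the diagonal terms shrink to ρᵢσᵢ².
True-score variance = [10.1²·0.74 + 0.7²·5.2²·0.85 + 2.2²·13.8²·0.93] + 292.481 = 943.958 + 292.481 = 1236.44.
Reliability = 1236.44 / 1329.47 = 0.9300.

0.9300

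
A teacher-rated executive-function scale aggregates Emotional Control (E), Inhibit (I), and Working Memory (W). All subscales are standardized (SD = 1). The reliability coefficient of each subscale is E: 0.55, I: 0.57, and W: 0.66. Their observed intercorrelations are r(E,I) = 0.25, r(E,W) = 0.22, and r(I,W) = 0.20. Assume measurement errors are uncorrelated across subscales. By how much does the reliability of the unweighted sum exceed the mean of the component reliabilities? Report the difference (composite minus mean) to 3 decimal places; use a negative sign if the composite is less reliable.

Var(sum) = 3 + 1.34 = 4.34; true-score variance = 1.78 + 1.34 = 3.12; composite reliability = 0.7189.
Mean component reliability = 0.5933.
Difference = 0.7189 − 0.5933 = 0.126.

0.126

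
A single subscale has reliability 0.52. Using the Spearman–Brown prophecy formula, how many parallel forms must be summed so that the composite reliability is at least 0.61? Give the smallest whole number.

2

k ≥ ρ*(1−ρ₁)/(ρ₁(1−ρ*)) = 0.61·0.48 / (0.52·0.39) = 1.444.
Smallest integer k = 2.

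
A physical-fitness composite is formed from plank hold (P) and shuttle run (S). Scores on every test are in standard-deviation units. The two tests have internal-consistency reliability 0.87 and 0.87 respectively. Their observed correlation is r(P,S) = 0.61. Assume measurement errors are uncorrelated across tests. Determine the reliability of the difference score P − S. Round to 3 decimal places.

0.667

Var(P−S) = 1 + 1 − 2·0.61 = 2 − 1.22 = 0.78.
Under uncorrelated errors the observed covariances equal the true-score covariances, so only the own-variance terms attenuate.
True-score variance = [0.87 + 0.87] − 1.22 = 1.74 − 1.22 = 0.52.
Reliability = 0.52 / 0.78 = 0.667.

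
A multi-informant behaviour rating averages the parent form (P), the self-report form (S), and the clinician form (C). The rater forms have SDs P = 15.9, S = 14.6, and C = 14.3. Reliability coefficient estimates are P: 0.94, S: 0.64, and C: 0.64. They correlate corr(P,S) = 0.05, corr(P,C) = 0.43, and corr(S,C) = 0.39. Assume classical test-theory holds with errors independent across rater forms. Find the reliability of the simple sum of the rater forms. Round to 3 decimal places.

Var(P+S+C) = 15.9² + 14.6² + 14.3² + 2·[15.9·14.6·0.05 + 15.9·14.3·0.43 + 14.6·14.3·0.39] = 670.46 + 381.601 = 1052.06.
With uncorrelated errors the cross-covariances are all true-score covariance, so they carry over unchanged; only the diagonal terms shrink to ρᵢσᵢ².
True-score variance = [15.9²·0.94 + 14.6²·0.64 + 14.3²·0.64] + 381.601 = 504.937 + 381.601 = 886.538.
Reliability = 886.538 / 1052.06 = 0.843.

0.843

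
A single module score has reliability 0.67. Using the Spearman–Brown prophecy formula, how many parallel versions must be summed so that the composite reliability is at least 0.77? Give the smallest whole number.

k ≥ ρ*(1−ρ₁)/(ρ₁(1−ρ*)) = 0.77·0.33 / (0.67·0.23) = 1.649.
Smallest integer k = 2.

2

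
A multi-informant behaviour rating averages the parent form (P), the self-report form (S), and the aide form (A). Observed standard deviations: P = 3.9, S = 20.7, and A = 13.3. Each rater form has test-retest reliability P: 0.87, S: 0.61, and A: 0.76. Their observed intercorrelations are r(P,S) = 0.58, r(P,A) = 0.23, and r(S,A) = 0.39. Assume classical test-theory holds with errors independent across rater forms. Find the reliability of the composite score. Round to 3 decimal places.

Var(P+S+A) = 3.9² + 20.7² + 13.3² + 2·[3.9·20.7·0.58 + 3.9·13.3·0.23 + 20.7·13.3·0.39] = 620.59 + 332.249 = 952.839.
Because errors are independent across components, Cov(Tᵢ,Tⱼ) = Cov(Xᵢ,Xⱼ); the off-diagonal part of the true-score variance is the same as above.
True-score variance = [3.9²·0.87 + 20.7²·0.61 + 13.3²·0.76] + 332.249 = 409.048 + 332.249 = 741.297.
Reliability = 741.297 / 952.839 = 0.778.

0.778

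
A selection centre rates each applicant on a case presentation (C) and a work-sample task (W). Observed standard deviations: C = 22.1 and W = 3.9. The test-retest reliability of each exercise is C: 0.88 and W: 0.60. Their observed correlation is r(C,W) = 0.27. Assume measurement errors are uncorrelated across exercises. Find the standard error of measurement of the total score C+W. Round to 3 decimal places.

Var(total) = 503.62 + 46.5426 = 550.163.
True-score variance = 438.927 + 46.5426 = 485.469, so reliability = 0.8824.
Error variance = 550.163 − 485.469 = 64.6932; SEM = √64.6932 = 8.043.

8.043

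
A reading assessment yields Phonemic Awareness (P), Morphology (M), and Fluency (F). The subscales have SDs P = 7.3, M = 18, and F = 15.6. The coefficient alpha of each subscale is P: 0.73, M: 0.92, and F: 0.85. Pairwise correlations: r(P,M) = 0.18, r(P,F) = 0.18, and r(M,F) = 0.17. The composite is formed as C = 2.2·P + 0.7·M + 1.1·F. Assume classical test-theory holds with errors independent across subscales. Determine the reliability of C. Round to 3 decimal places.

Var(C) = 2.2²·7.3² + 0.7²·18² + 1.1²·15.6² + 2·[1.54·7.3·18·0.18 + 2.42·7.3·15.6·0.18 + 0.77·18·15.6·0.17] = 711.149 + 245.574 = 956.723.
With uncorrelated errors the cross-covariances are all true-score covariance, so they carry over unchanged; only the diagonal terms shrink to ρᵢσᵢ².
True-score variance = [2.2²·7.3²·0.73 + 0.7²·18²·0.92 + 1.1²·15.6²·0.85] + 245.574 = 584.639 + 245.574 = 830.213.
Reliability = 830.213 / 956.723 = 0.868.

0.868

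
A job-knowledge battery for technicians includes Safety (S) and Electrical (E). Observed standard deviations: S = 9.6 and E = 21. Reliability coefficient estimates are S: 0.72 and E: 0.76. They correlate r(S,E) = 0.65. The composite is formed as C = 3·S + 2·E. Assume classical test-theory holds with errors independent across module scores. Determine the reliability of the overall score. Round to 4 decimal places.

0.8426

Var(C) = 3²·9.6² + 2²·21² + 2·[6·9.6·21·0.65] = 2593.44 + 1572.48 = 4165.92.
With uncorrelated errors the cross-covariances are all true-score covariance, so they carry over unchanged; only the diagonal terms shrink to ρᵢσᵢ².
True-score variance = [3²·9.6²·0.72 + 2²·21²·0.76] + 1572.48 = 1937.84 + 1572.48 = 3510.32.
Reliability = 3510.32 / 4165.92 = 0.8426.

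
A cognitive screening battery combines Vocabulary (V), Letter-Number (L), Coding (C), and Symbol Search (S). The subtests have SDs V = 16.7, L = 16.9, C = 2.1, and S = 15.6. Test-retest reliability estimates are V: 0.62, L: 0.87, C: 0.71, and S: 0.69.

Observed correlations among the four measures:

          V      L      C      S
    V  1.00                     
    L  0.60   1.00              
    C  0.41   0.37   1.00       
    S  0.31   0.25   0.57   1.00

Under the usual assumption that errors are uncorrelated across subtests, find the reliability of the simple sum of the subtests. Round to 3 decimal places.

Var(V+L+C+S) = 16.7² + 16.9² + 2.1² + 15.6² + 2·[16.7·16.9·0.60 + 16.7·2.1·0.41 + 16.7·15.6·0.31 + 16.9·2.1·0.37 + 16.9·15.6·0.25 + 2.1·15.6·0.57] = 812.27 + 724.385 = 1536.65.
Under uncorrelated errors the observed covariances equal the true-score covariances, so only the own-variance terms attenuate.
True-score variance = [16.7²·0.62 + 16.9²·0.87 + 2.1²·0.71 + 15.6²·0.69] + 724.385 = 592.442 + 724.385 = 1316.83.
Reliability = 1316.83 / 1536.65 = 0.857.

0.857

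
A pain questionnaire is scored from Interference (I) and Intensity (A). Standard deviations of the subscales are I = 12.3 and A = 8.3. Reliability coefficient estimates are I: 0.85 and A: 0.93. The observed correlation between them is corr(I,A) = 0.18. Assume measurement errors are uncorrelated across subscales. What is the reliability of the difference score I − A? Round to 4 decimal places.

Var(I−A) = 12.3² + 8.3² − 2·12.3·8.3·0.18 = 220.18 − 36.7524 = 183.428.
With uncorrelated errors the cross-covariances are all true-score covariance, so they carry over unchanged; only the diagonal terms shrink to ρᵢσᵢ².
True-score variance = [12.3²·0.85 + 8.3²·0.93] − 36.7524 = 192.664 − 36.7524 = 155.912.
Reliability = 155.912 / 183.428 = 0.8500.

0.8500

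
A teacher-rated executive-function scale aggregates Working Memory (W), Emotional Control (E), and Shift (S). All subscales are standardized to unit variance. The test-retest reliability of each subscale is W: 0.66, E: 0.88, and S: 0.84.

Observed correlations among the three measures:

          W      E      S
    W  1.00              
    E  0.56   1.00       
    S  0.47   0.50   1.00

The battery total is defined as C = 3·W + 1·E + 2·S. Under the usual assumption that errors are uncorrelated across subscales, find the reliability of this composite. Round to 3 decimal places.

0.847

Var(C) = 3² + 1 + 2² + 2·[3·0.56 + 6·0.47 + 2·0.50] = 14 + 11 = 25.
Under uncorrelated errors the observed covariances equal the true-score covariances, so only the own-variance terms attenuate.
True-score variance = [3²·0.66 + 0.88 + 2²·0.84] + 11 = 10.18 + 11 = 21.18.
Reliability = 21.18 / 25 = 0.847.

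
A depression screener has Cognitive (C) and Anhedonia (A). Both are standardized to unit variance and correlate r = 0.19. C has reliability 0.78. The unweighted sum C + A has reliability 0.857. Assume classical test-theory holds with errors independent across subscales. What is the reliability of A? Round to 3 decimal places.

0.880

Var(C+A) = 2 + 2·0.19 = 2.380.
True-score variance = ρ_C + ρ_A + 2·0.19, so 0.857 = (0.78 + ρ_A + 0.38) / 2.380.
ρ_A = 0.857·2.380 − 0.78 − 0.38 = 0.880.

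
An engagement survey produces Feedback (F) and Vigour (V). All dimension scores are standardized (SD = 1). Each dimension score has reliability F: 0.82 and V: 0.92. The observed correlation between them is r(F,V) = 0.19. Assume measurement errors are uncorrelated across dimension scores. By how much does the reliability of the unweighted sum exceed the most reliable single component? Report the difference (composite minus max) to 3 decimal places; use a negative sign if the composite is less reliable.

Var(sum) = 2 + 0.38 = 2.38; true-score variance = 1.74 + 0.38 = 2.12; composite reliability = 0.8908.
Max component reliability = 0.9200.
Difference = 0.8908 − 0.9200 = -0.029.

-0.029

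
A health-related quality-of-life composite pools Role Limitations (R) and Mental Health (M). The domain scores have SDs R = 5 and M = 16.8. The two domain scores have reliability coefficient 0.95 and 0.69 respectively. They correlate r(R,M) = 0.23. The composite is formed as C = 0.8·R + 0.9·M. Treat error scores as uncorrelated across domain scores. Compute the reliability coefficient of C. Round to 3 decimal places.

0.737

Var(C) = 0.8²·5² + 0.9²·16.8² + 2·[0.72·5·16.8·0.23] = 244.614 + 27.8208 = 272.435.
Under uncorrelated errors the observed covariances equal the true-score covariances, so only the own-variance terms attenuate.
True-score variance = [0.8²·5²·0.95 + 0.9²·16.8²·0.69] + 27.8208 = 172.944 + 27.8208 = 200.765.
Reliability = 200.765 / 272.435 = 0.737.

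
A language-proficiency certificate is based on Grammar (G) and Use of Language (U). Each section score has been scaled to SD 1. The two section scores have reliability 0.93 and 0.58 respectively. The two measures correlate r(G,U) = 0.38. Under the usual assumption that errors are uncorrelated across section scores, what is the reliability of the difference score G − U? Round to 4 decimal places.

Var(G−U) = 1 + 1 − 2·0.38 = 2 − 0.76 = 1.24.
Under uncorrelated errors the observed covariances equal the true-score covariances, so only the own-variance terms attenuate.
True-score variance = [0.93 + 0.58] − 0.76 = 1.51 − 0.76 = 0.75.
Reliability = 0.75 / 1.24 = 0.6048.

0.6048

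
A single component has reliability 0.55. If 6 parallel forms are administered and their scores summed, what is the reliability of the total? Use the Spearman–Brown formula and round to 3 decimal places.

ρ_k = kρ / (1 + (k−1)ρ) = 6·0.55 / (1 + 5·0.55) = 3.300 / 3.750 = 0.880.

0.880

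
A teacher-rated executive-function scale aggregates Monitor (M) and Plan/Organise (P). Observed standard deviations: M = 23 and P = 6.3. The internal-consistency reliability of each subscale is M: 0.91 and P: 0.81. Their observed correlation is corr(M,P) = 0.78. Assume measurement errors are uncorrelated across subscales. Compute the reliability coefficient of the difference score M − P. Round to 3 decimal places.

Var(M−P) = 23² + 6.3² − 2·23·6.3·0.78 = 568.69 − 226.044 = 342.646.
With uncorrelated errors the cross-covariances are all true-score covariance, so they carry over unchanged; only the diagonal terms shrink to ρᵢσᵢ².
True-score variance = [23²·0.91 + 6.3²·0.81] − 226.044 = 513.539 − 226.044 = 287.495.
Reliability = 287.495 / 342.646 = 0.839.

0.839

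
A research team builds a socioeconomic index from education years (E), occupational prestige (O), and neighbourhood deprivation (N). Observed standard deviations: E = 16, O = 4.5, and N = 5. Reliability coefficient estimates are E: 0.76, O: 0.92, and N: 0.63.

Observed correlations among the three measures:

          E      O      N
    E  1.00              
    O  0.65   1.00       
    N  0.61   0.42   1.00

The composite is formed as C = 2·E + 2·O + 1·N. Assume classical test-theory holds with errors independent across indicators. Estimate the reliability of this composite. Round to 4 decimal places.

Var(C) = 2²·16² + 2²·4.5² + 5² + 2·[4·16·4.5·0.65 + 2·16·5·0.61 + 2·4.5·5·0.42] = 1130 + 607.4 = 1737.4.
With uncorrelated errors the cross-covariances are all true-score covariance, so they carry over unchanged; only the diagonal terms shrink to ρᵢσᵢ².
True-score variance = [2²·16²·0.76 + 2²·4.5²·0.92 + 5²·0.63] + 607.4 = 868.51 + 607.4 = 1475.91.
Reliability = 1475.91 / 1737.4 = 0.8495.

0.8495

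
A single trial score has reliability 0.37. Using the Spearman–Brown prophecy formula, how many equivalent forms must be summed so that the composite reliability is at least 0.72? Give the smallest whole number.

5

k ≥ ρ*(1−ρ₁)/(ρ₁(1−ρ*)) = 0.72·0.63 / (0.37·0.28) = 4.378.
Smallest integer k = 5.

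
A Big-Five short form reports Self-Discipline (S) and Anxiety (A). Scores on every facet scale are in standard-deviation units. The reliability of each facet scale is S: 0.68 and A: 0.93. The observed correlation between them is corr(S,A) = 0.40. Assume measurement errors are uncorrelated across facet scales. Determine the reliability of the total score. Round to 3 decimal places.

Var(S+A) = 2 + 2·[0.40] = 2 + 0.8 = 2.8.
Because errors are independent across components, Cov(Tᵢ,Tⱼ) = Cov(Xᵢ,Xⱼ); the off-diagonal part of the true-score variance is the same as above.
True-score variance = [0.68 + 0.93] + 0.8 = 1.61 + 0.8 = 2.41.
Reliability = 2.41 / 2.8 = 0.861.

0.861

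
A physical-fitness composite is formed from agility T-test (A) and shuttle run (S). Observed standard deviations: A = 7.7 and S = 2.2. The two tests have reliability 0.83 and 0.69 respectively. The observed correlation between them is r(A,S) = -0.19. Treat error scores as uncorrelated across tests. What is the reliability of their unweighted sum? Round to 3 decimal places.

Var(A+S) = 7.7² + 2.2² + 2·[7.7·2.2·(-0.19)] = 64.13 − 6.4372 = 57.6928.
Because errors are independent across components, Cov(Tᵢ,Tⱼ) = Cov(Xᵢ,Xⱼ); the off-diagonal part of the true-score variance is the same as above.
True-score variance = [7.7²·0.83 + 2.2²·0.69] − 6.4372 = 52.5503 − 6.4372 = 46.1131.
Reliability = 46.1131 / 57.6928 = 0.799.

0.799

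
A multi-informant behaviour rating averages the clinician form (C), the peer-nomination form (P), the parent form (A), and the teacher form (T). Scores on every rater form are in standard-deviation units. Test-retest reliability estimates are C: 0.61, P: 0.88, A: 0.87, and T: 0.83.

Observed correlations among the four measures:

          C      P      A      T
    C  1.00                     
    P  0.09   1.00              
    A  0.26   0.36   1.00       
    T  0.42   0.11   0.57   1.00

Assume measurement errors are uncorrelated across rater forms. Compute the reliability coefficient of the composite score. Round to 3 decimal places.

0.894

Var(C+P+A+T) = 4 + 2·[0.09 + 0.26 + 0.42 + 0.36 + 0.11 + 0.57] = 4 + 3.62 = 7.62.
With uncorrelated errors the cross-covariances are all true-score covariance, so they carry over unchanged; only the diagonal terms shrink to ρᵢσᵢ².
True-score variance = [0.61 + 0.88 + 0.87 + 0.83] + 3.62 = 3.19 + 3.62 = 6.81.
Reliability = 6.81 / 7.62 = 0.894.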